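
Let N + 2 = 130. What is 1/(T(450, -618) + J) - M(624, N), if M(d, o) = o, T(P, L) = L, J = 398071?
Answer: -50873983/397453 ≈ -128.00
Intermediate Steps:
N = 128 (N = -2 + 130 = 128)
1/(T(450, -618) + J) - M(624, N) = 1/(-618 + 398071) - 1*128 = 1/397453 - 128 = -50873983/397453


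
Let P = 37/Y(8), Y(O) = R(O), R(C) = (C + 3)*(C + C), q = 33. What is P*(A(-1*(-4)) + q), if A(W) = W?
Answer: 1369/176 ≈ 7.7784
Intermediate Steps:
R(C) = 2*C*(3 + C) (R(C) = (3 + C)*(2*C) = 2*C*(3 + C))
Y(O) = 2*O*(3 + O)
P = 37/176 (P = 37/((2*8*(3 + 8))) = 37/((2*8*11)) = 37/176 ≈ 0.21023)
P*(A(-1*(-4)) + q) = 37*(-1*(-4) + 33)/176 = 37*(4 + 33)/176 = (37/176)*37 = 1369/176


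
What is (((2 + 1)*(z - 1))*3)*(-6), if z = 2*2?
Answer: -162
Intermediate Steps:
z = 4
(((2 + 1)*(z - 1))*3)*(-6) = (((2 + 1)*(4 - 1))*3)*(-6) = ((3*3)*3)*(-6) = (9*3)*(-6) = 27*(-6) = -162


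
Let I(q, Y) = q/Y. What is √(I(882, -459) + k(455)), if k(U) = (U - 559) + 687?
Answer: √1511385/51 ≈ 24.106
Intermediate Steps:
k(U) = 128 + U (k(U) = (-559 + U) + 687 = 128 + U)
√(I(882, -459) + k(455)) = √(882/(-459) + (128 + 455)) = √(882*(-1/459) + 583) = √(-98/51 + 583) = √(29635/51) = √1511385/51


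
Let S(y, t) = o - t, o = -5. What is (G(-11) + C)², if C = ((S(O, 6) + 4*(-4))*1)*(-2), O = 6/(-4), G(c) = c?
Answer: 1849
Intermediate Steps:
O = -3/2 (O = 6*(-¼) = -3/2 ≈ -1.5000)
S(y, t) = -5 - t
C = 54 (C = (((-5 - 1*6) + 4*(-4))*1)*(-2) = (((-5 - 6) - 16)*1)*(-2) = ((-11 - 16)*1)*(-2) = -27*1*(-2) = -27*(-2) = 54)
(G(-11) + C)² = (-11 + 54)² = 43² = 1849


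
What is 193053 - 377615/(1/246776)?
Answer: -93186126187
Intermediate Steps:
193053 - 377615/(1/246776) = 193053 - 377615/1/246776 = 193053 - 377615*246776 = 193053 - 1*93186319240 = 193053 - 93186319240 = -93186126187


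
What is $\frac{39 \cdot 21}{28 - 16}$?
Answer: $\frac{273}{4} \approx 68.25$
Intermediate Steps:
$\frac{39 \cdot 21}{28 - 16} = \frac{819}{12} = 819 \cdot \frac{1}{12} = \frac{273}{4}$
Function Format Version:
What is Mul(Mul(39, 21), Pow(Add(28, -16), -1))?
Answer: Rational(273, 4) ≈ 68.250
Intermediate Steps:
Mul(Mul(39, 21), Pow(Add(28, -16), -1)) = Mul(819, Pow(12, -1)) = Mul(819, Rational(1, 12)) = Rational(273, 4)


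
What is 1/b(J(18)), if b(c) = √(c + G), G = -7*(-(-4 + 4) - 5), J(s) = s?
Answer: √53/53 ≈ 0.13736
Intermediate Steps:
G = 35 (G = -7*(-1*0 - 5) = -7*(0 - 5) = -7*(-5) = 35)
b(c) = √(35 + c) (b(c) = √(c + 35) = √(35 + c))
1/b(J(18)) = 1/(√(35 + 18)) = 1/(√53) = √53/53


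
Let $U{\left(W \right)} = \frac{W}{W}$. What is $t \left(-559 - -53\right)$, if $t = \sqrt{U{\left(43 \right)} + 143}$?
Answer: $-6072$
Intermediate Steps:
$U{\left(W \right)} = 1$
$t = 12$ ($t = \sqrt{1 + 143} = \sqrt{144} = 12$)
$t \left(-559 - -53\right) = 12 \left(-559 - -53\right) = 12 \left(-559 + 53\right) = 12 \left(-506\right) = -6072$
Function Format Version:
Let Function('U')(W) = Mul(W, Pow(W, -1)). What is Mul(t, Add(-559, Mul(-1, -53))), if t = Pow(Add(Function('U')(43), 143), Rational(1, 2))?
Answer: -6072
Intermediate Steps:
Function('U')(W) = 1
t = 12 (t = Pow(Add(1, 143), Rational(1, 2)) = Pow(144, Rational(1, 2)) = 12)
Mul(t, Add(-559, Mul(-1, -53))) = Mul(12, Add(-559, Mul(-1, -53))) = Mul(12, Add(-559, 53)) = Mul(12, -506) = -6072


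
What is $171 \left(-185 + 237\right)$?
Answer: $8892$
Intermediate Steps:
$171 \left(-185 + 237\right) = 171 \cdot 52 = 8892$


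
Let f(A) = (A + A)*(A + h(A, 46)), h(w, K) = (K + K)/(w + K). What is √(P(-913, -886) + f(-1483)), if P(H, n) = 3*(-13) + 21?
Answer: 2*√2270820540426/1437 ≈ 2097.3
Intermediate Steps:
P(H, n) = -18 (P(H, n) = -39 + 21 = -18)
h(w, K) = 2*K/(K + w) (h(w, K) = (2*K)/(K + w) = 2*K/(K + w))
f(A) = 2*A*(A + 92/(46 + A)) (f(A) = (A + A)*(A + 2*46/(46 + A)) = (2*A)*(A + 92/(46 + A)) = 2*A*(A + 92/(46 + A)))
√(P(-913, -886) + f(-1483)) = √(-18 + 2*(-1483)*(92 - 1483*(46 - 1483))/(46 - 1483)) = √(-18 + 2*(-1483)*(92 - 1483*(-1437))/(-1437)) = √(-18 + 2*(-1483)*(-1/1437)*(92 + 2131071)) = √(-18 + 2*(-1483)*(-1/1437)*2131163) = √(-18 + 6321029458/1437) = √(6321003592/1437) = 2*√2270820540426/1437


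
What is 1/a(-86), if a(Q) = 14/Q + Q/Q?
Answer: 43/36 ≈ 1.1944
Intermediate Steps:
a(Q) = 1 + 14/Q (a(Q) = 14/Q + 1 = 1 + 14/Q)
1/a(-86) = 1/((14 - 86)/(-86)) = 1/(-1/86*(-72)) = 1/(36/43) = 43/36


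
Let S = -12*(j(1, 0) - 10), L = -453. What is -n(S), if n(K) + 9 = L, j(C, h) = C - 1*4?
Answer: 462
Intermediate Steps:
j(C, h) = -4 + C (j(C, h) = C - 4 = -4 + C)
S = 156 (S = -12*((-4 + 1) - 10) = -12*(-3 - 10) = -12*(-13) = 156)
n(K) = -462 (n(K) = -9 - 453 = -462)
-n(S) = -1*(-462) = 462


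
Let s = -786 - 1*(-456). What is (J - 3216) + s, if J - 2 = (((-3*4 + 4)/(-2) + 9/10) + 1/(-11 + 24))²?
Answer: -59474991/16900 ≈ -3519.2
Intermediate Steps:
s = -330 (s = -786 + 456 = -330)
J = 452409/16900 (J = 2 + (((-3*4 + 4)/(-2) + 9/10) + 1/(-11 + 24))² = 2 + (((-12 + 4)*(-½) + 9*(⅒)) + 1/13)² = 2 + ((-8*(-½) + 9/10) + 1/13)² = 2 + ((4 + 9/10) + 1/13)² = 2 + (49/10 + 1/13)² = 2 + (647/130)² = 2 + 418609/16900 = 452409/16900 ≈ 26.770)
(J - 3216) + s = (452409/16900 - 3216) - 330 = -53897991/16900 - 330 = -59474991/16900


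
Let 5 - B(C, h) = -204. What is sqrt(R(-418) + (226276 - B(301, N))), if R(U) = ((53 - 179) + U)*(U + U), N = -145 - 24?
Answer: sqrt(680851) ≈ 825.14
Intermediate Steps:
N = -169
B(C, h) = 209 (B(C, h) = 5 - 1*(-204) = 5 + 204 = 209)
R(U) = 2*U*(-126 + U) (R(U) = (-126 + U)*(2*U) = 2*U*(-126 + U))
sqrt(R(-418) + (226276 - B(301, N))) = sqrt(2*(-418)*(-126 - 418) + (226276 - 1*209)) = sqrt(2*(-418)*(-544) + (226276 - 209)) = sqrt(454784 + 226067) = sqrt(680851)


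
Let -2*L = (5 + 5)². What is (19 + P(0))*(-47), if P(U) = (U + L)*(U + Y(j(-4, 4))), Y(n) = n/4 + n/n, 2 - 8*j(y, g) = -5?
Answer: 31537/16 ≈ 1971.1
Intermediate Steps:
j(y, g) = 7/8 (j(y, g) = ¼ - ⅛*(-5) = ¼ + 5/8 = 7/8)
Y(n) = 1 + n/4 (Y(n) = n*(¼) + 1 = n/4 + 1 = 1 + n/4)
L = -50 (L = -(5 + 5)²/2 = -½*10² = -½*100 = -50)
P(U) = (-50 + U)*(39/32 + U) (P(U) = (U - 50)*(U + (1 + (¼)*(7/8))) = (-50 + U)*(U + (1 + 7/32)) = (-50 + U)*(U + 39/32) = (-50 + U)*(39/32 + U))
(19 + P(0))*(-47) = (19 + (-975/16 + 0² - 1561/32*0))*(-47) = (19 + (-975/16 + 0 + 0))*(-47) = (19 - 975/16)*(-47) = -671/16*(-47) = 31537/16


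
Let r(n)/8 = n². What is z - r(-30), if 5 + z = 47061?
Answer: 39856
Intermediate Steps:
r(n) = 8*n²
z = 47056 (z = -5 + 47061 = 47056)
z - r(-30) = 47056 - 8*(-30)² = 47056 - 8*900 = 47056 - 1*7200 = 47056 - 7200 = 39856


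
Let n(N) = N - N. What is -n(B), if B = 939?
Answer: 0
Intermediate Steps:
n(N) = 0
-n(B) = -1*0 = 0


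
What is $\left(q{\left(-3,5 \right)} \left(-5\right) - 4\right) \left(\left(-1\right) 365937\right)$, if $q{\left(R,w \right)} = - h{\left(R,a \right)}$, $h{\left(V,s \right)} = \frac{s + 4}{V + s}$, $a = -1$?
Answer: $\frac{11344047}{4} \approx 2.836 \cdot 10^{6}$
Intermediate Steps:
$h{\left(V,s \right)} = \frac{4 + s}{V + s}$
$q{\left(R,w \right)} = - \frac{3}{-1 + R}$ ($q{\left(R,w \right)} = - \frac{4 - 1}{R - 1} = - \frac{3}{-1 + R}$)
$\left(q{\left(-3,5 \right)} \left(-5\right) - 4\right) \left(\left(-1\right) 365937\right) = \left(- \frac{3}{-1 - 3} \left(-5\right) - 4\right) \left(\left(-1\right) 365937\right) = \left(- \frac{3}{-4} \left(-5\right) - 4\right) \left(-365937\right) = \left(\left(-3\right) \left(- \frac{1}{4}\right) \left(-5\right) - 4\right) \left(-365937\right) = \left(\frac{3}{4} \left(-5\right) - 4\right) \left(-365937\right) = \left(- \frac{15}{4} - 4\right) \left(-365937\right) = \left(- \frac{31}{4}\right) \left(-365937\right) = \frac{11344047}{4}$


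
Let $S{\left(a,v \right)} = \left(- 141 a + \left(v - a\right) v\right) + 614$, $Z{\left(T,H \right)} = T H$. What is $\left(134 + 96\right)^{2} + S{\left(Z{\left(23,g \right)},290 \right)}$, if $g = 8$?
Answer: $58310$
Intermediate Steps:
$Z{\left(T,H \right)} = H T$
$S{\left(a,v \right)} = 614 - 141 a + v \left(v - a\right)$ ($S{\left(a,v \right)} = \left(- 141 a + v \left(v - a\right)\right) + 614 = 614 - 141 a + v \left(v - a\right)$)
$\left(134 + 96\right)^{2} + S{\left(Z{\left(23,g \right)},290 \right)} = \left(134 + 96\right)^{2} + \left(614 + 290^{2} - 141 \cdot 8 \cdot 23 - 8 \cdot 23 \cdot 290\right) = 230^{2} + \left(614 + 84100 - 25944 - 184 \cdot 290\right) = 52900 + \left(614 + 84100 - 25944 - 53360\right) = 52900 + 5410 = 58310$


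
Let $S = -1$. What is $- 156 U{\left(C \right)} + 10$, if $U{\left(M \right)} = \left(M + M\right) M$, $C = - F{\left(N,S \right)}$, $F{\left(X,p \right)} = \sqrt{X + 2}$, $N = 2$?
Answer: $-1238$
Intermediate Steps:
$F{\left(X,p \right)} = \sqrt{2 + X}$
$C = -2$ ($C = - \sqrt{2 + 2} = - \sqrt{4} = \left(-1\right) 2 = -2$)
$U{\left(M \right)} = 2 M^{2}$ ($U{\left(M \right)} = 2 M M = 2 M^{2}$)
$- 156 U{\left(C \right)} + 10 = - 156 \cdot 2 \left(-2\right)^{2} + 10 = - 156 \cdot 2 \cdot 4 + 10 = \left(-156\right) 8 + 10 = -1248 + 10 = -1238$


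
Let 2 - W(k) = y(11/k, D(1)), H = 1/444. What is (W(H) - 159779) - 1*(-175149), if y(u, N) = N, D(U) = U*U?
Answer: 15371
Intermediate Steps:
H = 1/444 ≈ 0.0022523
D(U) = U²
W(k) = 1 (W(k) = 2 - 1*1² = 2 - 1*1 = 2 - 1 = 1)
(W(H) - 159779) - 1*(-175149) = (1 - 159779) - 1*(-175149) = -159778 + 175149 = 15371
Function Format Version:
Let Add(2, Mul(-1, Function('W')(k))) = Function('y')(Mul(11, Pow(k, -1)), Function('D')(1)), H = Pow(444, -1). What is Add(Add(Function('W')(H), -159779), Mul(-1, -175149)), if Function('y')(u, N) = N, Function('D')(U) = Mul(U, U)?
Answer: 15371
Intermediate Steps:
H = Rational(1, 444) ≈ 0.0022523
Function('D')(U) = Pow(U, 2)
Function('W')(k) = 1 (Function('W')(k) = Add(2, Mul(-1, Pow(1, 2))) = Add(2, Mul(-1, 1)) = Add(2, -1) = 1)
Add(Add(Function('W')(H), -159779), Mul(-1, -175149)) = Add(Add(1, -159779), Mul(-1, -175149)) = Add(-159778, 175149) = 15371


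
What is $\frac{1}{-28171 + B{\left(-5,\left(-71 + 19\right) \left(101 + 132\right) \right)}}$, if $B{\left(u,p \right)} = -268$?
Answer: $- \frac{1}{28439} \approx -3.5163 \cdot 10^{-5}$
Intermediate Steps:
$\frac{1}{-28171 + B{\left(-5,\left(-71 + 19\right) \left(101 + 132\right) \right)}} = \frac{1}{-28171 - 268} = \frac{1}{-28439} = - \frac{1}{28439}$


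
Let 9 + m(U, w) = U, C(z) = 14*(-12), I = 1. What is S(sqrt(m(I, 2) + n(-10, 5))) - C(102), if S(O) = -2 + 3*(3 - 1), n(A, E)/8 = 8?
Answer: 172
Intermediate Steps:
C(z) = -168
m(U, w) = -9 + U
n(A, E) = 64 (n(A, E) = 8*8 = 64)
S(O) = 4 (S(O) = -2 + 3*2 = -2 + 6 = 4)
S(sqrt(m(I, 2) + n(-10, 5))) - C(102) = 4 - 1*(-168) = 4 + 168 = 172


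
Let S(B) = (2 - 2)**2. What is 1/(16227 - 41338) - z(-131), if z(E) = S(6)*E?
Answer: -1/25111 ≈ -3.9823e-5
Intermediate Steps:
S(B) = 0 (S(B) = 0**2 = 0)
z(E) = 0 (z(E) = 0*E = 0)
1/(16227 - 41338) - z(-131) = 1/(16227 - 41338) - 1*0 = 1/(-25111) + 0 = -1/25111 + 0 = -1/25111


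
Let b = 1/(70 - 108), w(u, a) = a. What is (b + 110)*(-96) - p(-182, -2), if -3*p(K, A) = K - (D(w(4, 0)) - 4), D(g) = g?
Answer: -605158/57 ≈ -10617.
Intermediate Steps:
b = -1/38 (b = 1/(-38) = -1/38 ≈ -0.026316)
p(K, A) = -4/3 - K/3 (p(K, A) = -(K - (0 - 4))/3 = -(K - 1*(-4))/3 = -(K + 4)/3 = -(4 + K)/3 = -4/3 - K/3)
(b + 110)*(-96) - p(-182, -2) = (-1/38 + 110)*(-96) - (-4/3 - 1/3*(-182)) = (4179/38)*(-96) - (-4/3 + 182/3) = -200592/19 - 1*178/3 = -200592/19 - 178/3 = -605158/57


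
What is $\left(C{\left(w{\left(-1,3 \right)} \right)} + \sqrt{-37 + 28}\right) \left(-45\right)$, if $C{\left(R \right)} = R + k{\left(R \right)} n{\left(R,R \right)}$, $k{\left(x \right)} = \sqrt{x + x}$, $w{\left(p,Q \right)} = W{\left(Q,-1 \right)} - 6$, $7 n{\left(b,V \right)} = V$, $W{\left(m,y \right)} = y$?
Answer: $315 - 135 i + 45 i \sqrt{14} \approx 315.0 + 33.375 i$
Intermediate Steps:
$n{\left(b,V \right)} = \frac{V}{7}$
$w{\left(p,Q \right)} = -7$ ($w{\left(p,Q \right)} = -1 - 6 = -7$)
$k{\left(x \right)} = \sqrt{2} \sqrt{x}$ ($k{\left(x \right)} = \sqrt{2 x} = \sqrt{2} \sqrt{x}$)
$C{\left(R \right)} = R + \frac{\sqrt{2} R^{\frac{3}{2}}}{7}$ ($C{\left(R \right)} = R + \sqrt{2} \sqrt{R} \frac{R}{7} = R + \frac{\sqrt{2} R^{\frac{3}{2}}}{7}$)
$\left(C{\left(w{\left(-1,3 \right)} \right)} + \sqrt{-37 + 28}\right) \left(-45\right) = \left(\left(-7 + \frac{\sqrt{2} \left(-7\right)^{\frac{3}{2}}}{7}\right) + \sqrt{-37 + 28}\right) \left(-45\right) = \left(\left(-7 + \frac{\sqrt{2} \left(- 7 i \sqrt{7}\right)}{7}\right) + \sqrt{-9}\right) \left(-45\right) = \left(\left(-7 - i \sqrt{14}\right) + 3 i\right) \left(-45\right) = \left(-7 + 3 i - i \sqrt{14}\right) \left(-45\right) = 315 - 135 i + 45 i \sqrt{14}$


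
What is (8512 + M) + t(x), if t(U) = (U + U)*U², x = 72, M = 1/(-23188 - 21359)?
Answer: 33633341375/44547 ≈ 7.5501e+5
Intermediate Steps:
M = -1/44547 (M = 1/(-44547) = -1/44547 ≈ -2.2448e-5)
t(U) = 2*U³ (t(U) = (2*U)*U² = 2*U³)
(8512 + M) + t(x) = (8512 - 1/44547) + 2*72³ = 379184063/44547 + 2*373248 = 379184063/44547 + 746496 = 33633341375/44547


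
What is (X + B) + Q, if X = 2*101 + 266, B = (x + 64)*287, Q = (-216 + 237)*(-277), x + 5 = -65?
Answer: -7071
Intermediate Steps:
x = -70 (x = -5 - 65 = -70)
Q = -5817 (Q = 21*(-277) = -5817)
B = -1722 (B = (-70 + 64)*287 = -6*287 = -1722)
X = 468 (X = 202 + 266 = 468)
(X + B) + Q = (468 - 1722) - 5817 = -1254 - 5817 = -7071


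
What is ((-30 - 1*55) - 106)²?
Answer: 36481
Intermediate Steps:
((-30 - 1*55) - 106)² = ((-30 - 55) - 106)² = (-85 - 106)² = (-191)² = 36481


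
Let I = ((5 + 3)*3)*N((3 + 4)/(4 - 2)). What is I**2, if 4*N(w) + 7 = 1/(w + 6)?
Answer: 617796/361 ≈ 1711.3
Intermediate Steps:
N(w) = -7/4 + 1/(4*(6 + w)) (N(w) = -7/4 + 1/(4*(w + 6)) = -7/4 + 1/(4*(6 + w)))
I = -786/19 (I = ((5 + 3)*3)*((-41 - 7*(3 + 4)/(4 - 2))/(4*(6 + (3 + 4)/(4 - 2)))) = (8*3)*((-41 - 49/2)/(4*(6 + 7/2))) = 24*((-41 - 49/2)/(4*(6 + 7*(1/2)))) = 24*((-41 - 7*7/2)/(4*(6 + 7/2))) = 24*((-41 - 49/2)/(4*(19/2))) = 24*((1/4)*(2/19)*(-131/2)) = 24*(-131/76) = -786/19 ≈ -41.368)
I**2 = (-786/19)**2 = 617796/361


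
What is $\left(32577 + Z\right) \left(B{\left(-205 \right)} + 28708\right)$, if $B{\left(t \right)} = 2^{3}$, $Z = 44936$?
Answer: $2225863308$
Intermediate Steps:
$B{\left(t \right)} = 8$
$\left(32577 + Z\right) \left(B{\left(-205 \right)} + 28708\right) = \left(32577 + 44936\right) \left(8 + 28708\right) = 77513 \cdot 28716 = 2225863308$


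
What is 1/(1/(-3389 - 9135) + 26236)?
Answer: 12524/328579663 ≈ 3.8116e-5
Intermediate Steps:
1/(1/(-3389 - 9135) + 26236) = 1/(1/(-12524) + 26236) = 1/(-1/12524 + 26236) = 1/(328579663/12524) = 12524/328579663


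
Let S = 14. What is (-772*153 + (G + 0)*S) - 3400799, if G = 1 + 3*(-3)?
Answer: -3519027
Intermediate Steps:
G = -8 (G = 1 - 9 = -8)
(-772*153 + (G + 0)*S) - 3400799 = (-772*153 + (-8 + 0)*14) - 3400799 = (-118116 - 8*14) - 3400799 = (-118116 - 112) - 3400799 = -118228 - 3400799 = -3519027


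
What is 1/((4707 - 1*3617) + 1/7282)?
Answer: 7282/7937381 ≈ 0.00091743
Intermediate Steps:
1/((4707 - 1*3617) + 1/7282) = 1/((4707 - 3617) + 1/7282) = 1/(1090 + 1/7282) = 1/(7937381/7282) = 7282/7937381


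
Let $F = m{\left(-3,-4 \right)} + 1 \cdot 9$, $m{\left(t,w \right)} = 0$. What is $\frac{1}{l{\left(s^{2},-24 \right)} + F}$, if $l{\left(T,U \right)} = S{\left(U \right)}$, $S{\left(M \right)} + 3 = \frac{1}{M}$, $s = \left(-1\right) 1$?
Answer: $\frac{24}{143} \approx 0.16783$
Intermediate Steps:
$s = -1$
$S{\left(M \right)} = -3 + \frac{1}{M}$
$l{\left(T,U \right)} = -3 + \frac{1}{U}$
$F = 9$ ($F = 0 + 1 \cdot 9 = 0 + 9 = 9$)
$\frac{1}{l{\left(s^{2},-24 \right)} + F} = \frac{1}{\left(-3 + \frac{1}{-24}\right) + 9} = \frac{1}{\left(-3 - \frac{1}{24}\right) + 9} = \frac{1}{- \frac{73}{24} + 9} = \frac{1}{\frac{143}{24}} = \frac{24}{143}$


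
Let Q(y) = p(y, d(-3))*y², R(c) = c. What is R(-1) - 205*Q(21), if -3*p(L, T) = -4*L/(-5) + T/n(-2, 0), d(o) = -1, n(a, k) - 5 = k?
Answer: 500240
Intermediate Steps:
n(a, k) = 5 + k
p(L, T) = -4*L/15 - T/15 (p(L, T) = -(-4*L/(-5) + T/(5 + 0))/3 = -(-4*L*(-⅕) + T/5)/3 = -(4*L/5 + T*(⅕))/3 = -(4*L/5 + T/5)/3 = -(T/5 + 4*L/5)/3 = -4*L/15 - T/15)
Q(y) = y²*(1/15 - 4*y/15) (Q(y) = (-4*y/15 - 1/15*(-1))*y² = (-4*y/15 + 1/15)*y² = (1/15 - 4*y/15)*y² = y²*(1/15 - 4*y/15))
R(-1) - 205*Q(21) = -1 - 41*21²*(1 - 4*21)/3 = -1 - 41*441*(1 - 84)/3 = -1 - 41*441*(-83)/3 = -1 - 205*(-12201/5) = -1 + 500241 = 500240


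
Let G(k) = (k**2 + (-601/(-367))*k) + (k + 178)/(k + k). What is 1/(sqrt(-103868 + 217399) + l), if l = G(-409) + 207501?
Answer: 33716381460630042/12613709632036389661933 - 90123642436*sqrt(113531)/12613709632036389661933 ≈ 2.6706e-6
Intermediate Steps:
G(k) = k**2 + 601*k/367 + (178 + k)/(2*k) (G(k) = (k**2 + (-601*(-1/367))*k) + (178 + k)/((2*k)) = (k**2 + 601*k/367) + (178 + k)*(1/(2*k)) = (k**2 + 601*k/367) + (178 + k)/(2*k) = k**2 + 601*k/367 + (178 + k)/(2*k))
l = 112310818107/300206 (l = (1/2 + (-409)**2 + 89/(-409) + (601/367)*(-409)) + 207501 = (1/2 + 167281 + 89*(-1/409) - 245809/367) + 207501 = (1/2 + 167281 - 89/409 - 245809/367) + 207501 = 50017772901/300206 + 207501 = 112310818107/300206 ≈ 3.7411e+5)
1/(sqrt(-103868 + 217399) + l) = 1/(sqrt(-103868 + 217399) + 112310818107/300206) = 1/(sqrt(113531) + 112310818107/300206) = 1/(112310818107/300206 + sqrt(113531))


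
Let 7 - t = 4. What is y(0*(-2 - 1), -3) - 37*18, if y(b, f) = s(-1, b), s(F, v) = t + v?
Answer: -663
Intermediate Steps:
t = 3 (t = 7 - 1*4 = 7 - 4 = 3)
s(F, v) = 3 + v
y(b, f) = 3 + b
y(0*(-2 - 1), -3) - 37*18 = (3 + 0*(-2 - 1)) - 37*18 = (3 + 0*(-3)) - 666 = (3 + 0) - 666 = 3 - 666 = -663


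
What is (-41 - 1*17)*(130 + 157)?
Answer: -16646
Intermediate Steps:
(-41 - 1*17)*(130 + 157) = (-41 - 17)*287 = -58*287 = -16646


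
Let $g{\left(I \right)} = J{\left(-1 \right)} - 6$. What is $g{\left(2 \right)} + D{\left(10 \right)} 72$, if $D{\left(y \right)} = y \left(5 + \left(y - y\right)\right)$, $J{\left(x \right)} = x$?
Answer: $3593$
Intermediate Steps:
$D{\left(y \right)} = 5 y$ ($D{\left(y \right)} = y \left(5 + 0\right) = y 5 = 5 y$)
$g{\left(I \right)} = -7$ ($g{\left(I \right)} = -1 - 6 = -7$)
$g{\left(2 \right)} + D{\left(10 \right)} 72 = -7 + 5 \cdot 10 \cdot 72 = -7 + 50 \cdot 72 = -7 + 3600 = 3593$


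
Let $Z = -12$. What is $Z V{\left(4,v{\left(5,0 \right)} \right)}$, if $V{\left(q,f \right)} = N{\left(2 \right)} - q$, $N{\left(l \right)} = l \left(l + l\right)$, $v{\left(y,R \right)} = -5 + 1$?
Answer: $-48$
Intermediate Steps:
$v{\left(y,R \right)} = -4$
$N{\left(l \right)} = 2 l^{2}$ ($N{\left(l \right)} = l 2 l = 2 l^{2}$)
$V{\left(q,f \right)} = 8 - q$ ($V{\left(q,f \right)} = 2 \cdot 2^{2} - q = 2 \cdot 4 - q = 8 - q$)
$Z V{\left(4,v{\left(5,0 \right)} \right)} = - 12 \left(8 - 4\right) = \left(-12\right) 4 = -48$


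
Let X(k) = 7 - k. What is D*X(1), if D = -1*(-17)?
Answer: 102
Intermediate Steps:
D = 17
D*X(1) = 17*(7 - 1*1) = 17*(7 - 1) = 17*6 = 102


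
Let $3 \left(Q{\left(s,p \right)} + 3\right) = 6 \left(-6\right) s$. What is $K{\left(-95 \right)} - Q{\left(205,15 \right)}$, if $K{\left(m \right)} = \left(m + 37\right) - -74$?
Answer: $2479$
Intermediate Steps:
$K{\left(m \right)} = 111 + m$ ($K{\left(m \right)} = \left(37 + m\right) + 74 = 111 + m$)
$Q{\left(s,p \right)} = -3 - 12 s$ ($Q{\left(s,p \right)} = -3 + \frac{6 \left(-6\right) s}{3} = -3 + \frac{\left(-36\right) s}{3} = -3 - 12 s$)
$K{\left(-95 \right)} - Q{\left(205,15 \right)} = \left(111 - 95\right) - \left(-3 - 2460\right) = 16 - \left(-3 - 2460\right) = 16 - -2463 = 16 + 2463 = 2479$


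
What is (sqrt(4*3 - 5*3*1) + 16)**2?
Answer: (16 + I*sqrt(3))**2 ≈ 253.0 + 55.426*I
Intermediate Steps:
(sqrt(4*3 - 5*3*1) + 16)**2 = (sqrt(12 - 15*1) + 16)**2 = (sqrt(12 - 15) + 16)**2 = (sqrt(-3) + 16)**2 = (I*sqrt(3) + 16)**2 = (16 + I*sqrt(3))**2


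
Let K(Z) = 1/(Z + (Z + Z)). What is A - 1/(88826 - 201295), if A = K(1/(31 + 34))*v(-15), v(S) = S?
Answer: -36552424/112469 ≈ -325.00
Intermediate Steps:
K(Z) = 1/(3*Z) (K(Z) = 1/(Z + 2*Z) = 1/(3*Z))
A = -325 (A = (1/(3*(1/(31 + 34))))*(-15) = (1/(3*(1/65)))*(-15) = ((⅓)*65)*(-15) = (65/3)*(-15) = -325)
A - 1/(88826 - 201295) = -325 - 1/(88826 - 201295) = -325 - 1/(-112469) = -325 - 1*(-1/112469) = -325 + 1/112469 = -36552424/112469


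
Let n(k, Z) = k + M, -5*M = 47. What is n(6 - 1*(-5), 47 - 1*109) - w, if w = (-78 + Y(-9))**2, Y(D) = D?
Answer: -37837/5 ≈ -7567.4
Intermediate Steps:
M = -47/5 (M = -1/5*47 = -47/5 ≈ -9.4000)
w = 7569 (w = (-78 - 9)**2 = (-87)**2 = 7569)
n(k, Z) = -47/5 + k (n(k, Z) = k - 47/5 = -47/5 + k)
n(6 - 1*(-5), 47 - 1*109) - w = (-47/5 + (6 - 1*(-5))) - 1*7569 = (-47/5 + (6 + 5)) - 7569 = (-47/5 + 11) - 7569 = 8/5 - 7569 = -37837/5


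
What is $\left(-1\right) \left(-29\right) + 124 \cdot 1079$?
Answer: $133825$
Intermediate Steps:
$\left(-1\right) \left(-29\right) + 124 \cdot 1079 = 29 + 133796 = 133825$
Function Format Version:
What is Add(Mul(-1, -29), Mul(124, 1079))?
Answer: 133825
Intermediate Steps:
Add(Mul(-1, -29), Mul(124, 1079)) = Add(29, 133796) = 133825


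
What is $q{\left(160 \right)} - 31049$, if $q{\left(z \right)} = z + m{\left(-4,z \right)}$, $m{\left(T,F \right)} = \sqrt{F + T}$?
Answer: $-30889 + 2 \sqrt{39} \approx -30877.0$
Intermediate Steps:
$q{\left(z \right)} = z + \sqrt{-4 + z}$ ($q{\left(z \right)} = z + \sqrt{z - 4} = z + \sqrt{-4 + z}$)
$q{\left(160 \right)} - 31049 = \left(160 + \sqrt{-4 + 160}\right) - 31049 = \left(160 + \sqrt{156}\right) - 31049 = \left(160 + 2 \sqrt{39}\right) - 31049 = -30889 + 2 \sqrt{39}$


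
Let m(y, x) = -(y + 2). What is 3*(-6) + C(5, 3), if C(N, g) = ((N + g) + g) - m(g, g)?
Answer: -2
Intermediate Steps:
m(y, x) = -2 - y (m(y, x) = -(2 + y) = -2 - y)
C(N, g) = 2 + N + 3*g (C(N, g) = ((N + g) + g) - (-2 - g) = (N + 2*g) + (2 + g) = 2 + N + 3*g)
3*(-6) + C(5, 3) = 3*(-6) + (2 + 5 + 3*3) = -18 + (2 + 5 + 9) = -18 + 16 = -2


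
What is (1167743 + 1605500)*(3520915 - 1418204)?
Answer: 5831328561773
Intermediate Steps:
(1167743 + 1605500)*(3520915 - 1418204) = 2773243*2102711 = 5831328561773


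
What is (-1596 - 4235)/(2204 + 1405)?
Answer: -5831/3609 ≈ -1.6157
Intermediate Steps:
(-1596 - 4235)/(2204 + 1405) = -5831/3609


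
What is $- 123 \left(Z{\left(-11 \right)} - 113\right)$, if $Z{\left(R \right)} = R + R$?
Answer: $16605$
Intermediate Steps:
$Z{\left(R \right)} = 2 R$
$- 123 \left(Z{\left(-11 \right)} - 113\right) = - 123 \left(2 \left(-11\right) - 113\right) = - 123 \left(-22 - 113\right) = \left(-123\right) \left(-135\right) = 16605$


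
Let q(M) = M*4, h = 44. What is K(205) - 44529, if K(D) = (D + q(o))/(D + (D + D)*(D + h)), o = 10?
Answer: -911018762/20459 ≈ -44529.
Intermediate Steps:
q(M) = 4*M
K(D) = (40 + D)/(D + 2*D*(44 + D)) (K(D) = (D + 4*10)/(D + (D + D)*(D + 44)) = (D + 40)/(D + (2*D)*(44 + D)) = (40 + D)/(D + 2*D*(44 + D)))
K(205) - 44529 = (40 + 205)/(205*(89 + 2*205)) - 44529 = (1/205)*245/(89 + 410) - 44529 = (1/205)*245/499 - 44529 = (1/205)*(1/499)*245 - 44529 = 49/20459 - 44529 = -911018762/20459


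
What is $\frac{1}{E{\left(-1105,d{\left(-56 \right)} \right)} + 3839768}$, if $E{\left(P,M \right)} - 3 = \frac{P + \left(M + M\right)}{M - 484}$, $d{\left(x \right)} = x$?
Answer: $\frac{540}{2073477557} \approx 2.6043 \cdot 10^{-7}$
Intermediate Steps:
$E{\left(P,M \right)} = 3 + \frac{P + 2 M}{-484 + M}$ ($E{\left(P,M \right)} = 3 + \frac{P + \left(M + M\right)}{M - 484} = 3 + \frac{P + 2 M}{-484 + M}$)
$\frac{1}{E{\left(-1105,d{\left(-56 \right)} \right)} + 3839768} = \frac{1}{\frac{-1452 - 1105 + 5 \left(-56\right)}{-484 - 56} + 3839768} = \frac{1}{\frac{-1452 - 1105 - 280}{-540} + 3839768} = \frac{1}{\left(- \frac{1}{540}\right) \left(-2837\right) + 3839768} = \frac{1}{\frac{2837}{540} + 3839768} = \frac{1}{\frac{2073477557}{540}} = \frac{540}{2073477557}$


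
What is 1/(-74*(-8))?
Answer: 1/592 ≈ 0.0016892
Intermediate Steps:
1/(-74*(-8)) = 1/592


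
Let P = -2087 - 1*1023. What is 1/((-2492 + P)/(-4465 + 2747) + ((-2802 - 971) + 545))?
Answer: -859/2770051 ≈ -0.00031010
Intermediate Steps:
P = -3110 (P = -2087 - 1023 = -3110)
1/((-2492 + P)/(-4465 + 2747) + ((-2802 - 971) + 545)) = 1/((-2492 - 3110)/(-4465 + 2747) + ((-2802 - 971) + 545)) = 1/(-5602/(-1718) + (-3773 + 545)) = 1/(-5602*(-1/1718) - 3228) = 1/(2801/859 - 3228) = 1/(-2770051/859) = -859/2770051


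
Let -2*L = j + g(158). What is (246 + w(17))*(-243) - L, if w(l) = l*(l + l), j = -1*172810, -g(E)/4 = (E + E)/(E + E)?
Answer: -286639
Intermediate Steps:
g(E) = -4 (g(E) = -4*(E + E)/(E + E) = -4*2*E/(2*E) = -4*2*E*1/(2*E) = -4*1 = -4)
j = -172810
w(l) = 2*l**2 (w(l) = l*(2*l) = 2*l**2)
L = 86407 (L = -(-172810 - 4)/2 = -1/2*(-172814) = 86407)
(246 + w(17))*(-243) - L = (246 + 2*17**2)*(-243) - 1*86407 = (246 + 2*289)*(-243) - 86407 = (246 + 578)*(-243) - 86407 = 824*(-243) - 86407 = -200232 - 86407 = -286639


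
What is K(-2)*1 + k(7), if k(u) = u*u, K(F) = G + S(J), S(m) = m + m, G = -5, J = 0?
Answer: 44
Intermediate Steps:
S(m) = 2*m
K(F) = -5 (K(F) = -5 + 2*0 = -5 + 0 = -5)
k(u) = u²
K(-2)*1 + k(7) = -5*1 + 7² = -5 + 49 = 44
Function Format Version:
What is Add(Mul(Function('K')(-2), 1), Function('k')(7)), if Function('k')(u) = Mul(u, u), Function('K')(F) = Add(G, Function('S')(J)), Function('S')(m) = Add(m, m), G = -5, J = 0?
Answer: 44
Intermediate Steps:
Function('S')(m) = Mul(2, m)
Function('K')(F) = -5 (Function('K')(F) = Add(-5, Mul(2, 0)) = Add(-5, 0) = -5)
Function('k')(u) = Pow(u, 2)
Add(Mul(Function('K')(-2), 1), Function('k')(7)) = Add(Mul(-5, 1), Pow(7, 2)) = Add(-5, 49) = 44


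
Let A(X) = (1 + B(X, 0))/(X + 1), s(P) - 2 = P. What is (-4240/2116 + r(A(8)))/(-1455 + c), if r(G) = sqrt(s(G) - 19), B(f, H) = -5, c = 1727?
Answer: -265/35972 + I*sqrt(157)/816 ≈ -0.0073668 + 0.015355*I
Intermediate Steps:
s(P) = 2 + P
A(X) = -4/(1 + X) (A(X) = (1 - 5)/(X + 1) = -4/(1 + X))
r(G) = sqrt(-17 + G) (r(G) = sqrt((2 + G) - 19) = sqrt(-17 + G))
(-4240/2116 + r(A(8)))/(-1455 + c) = (-4240/2116 + sqrt(-17 - 4/(1 + 8)))/(-1455 + 1727) = (-4240*1/2116 + sqrt(-17 - 4/9))/272 = (-1060/529 + sqrt(-17 - 4*1/9))*(1/272) = (-1060/529 + sqrt(-17 - 4/9))*(1/272) = (-1060/529 + sqrt(-157/9))*(1/272) = (-1060/529 + I*sqrt(157)/3)*(1/272) = -265/35972 + I*sqrt(157)/816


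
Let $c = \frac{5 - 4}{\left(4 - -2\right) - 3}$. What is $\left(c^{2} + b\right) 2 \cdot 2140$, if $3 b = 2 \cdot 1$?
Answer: $\frac{29960}{9} \approx 3328.9$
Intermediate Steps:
$c = \frac{1}{3}$ ($c = 1 \frac{1}{\left(4 + 2\right) - 3} = 1 \frac{1}{6 - 3} = 1 \cdot \frac{1}{3} = \frac{1}{3} \approx 0.33333$)
$b = \frac{2}{3}$ ($b = \frac{2 \cdot 1}{3} = \frac{1}{3} \cdot 2 = \frac{2}{3} \approx 0.66667$)
$\left(c^{2} + b\right) 2 \cdot 2140 = \left(\left(\frac{1}{3}\right)^{2} + \frac{2}{3}\right) 2 \cdot 2140 = \left(\frac{1}{9} + \frac{2}{3}\right) 2 \cdot 2140 = \frac{7}{9} \cdot 2 \cdot 2140 = \frac{14}{9} \cdot 2140 = \frac{29960}{9}$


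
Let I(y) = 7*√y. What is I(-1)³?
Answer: -343*I ≈ -343.0*I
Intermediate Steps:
I(-1)³ = (7*√(-1))³ = (7*I)³ = -343*I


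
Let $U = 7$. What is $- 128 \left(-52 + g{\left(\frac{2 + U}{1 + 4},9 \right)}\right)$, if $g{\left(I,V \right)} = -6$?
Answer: $7424$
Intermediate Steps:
$- 128 \left(-52 + g{\left(\frac{2 + U}{1 + 4},9 \right)}\right) = - 128 \left(-52 - 6\right) = \left(-128\right) \left(-58\right) = 7424$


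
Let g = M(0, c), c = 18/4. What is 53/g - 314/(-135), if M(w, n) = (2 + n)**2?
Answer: 81686/22815 ≈ 3.5804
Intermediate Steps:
c = 9/2 (c = 18*(1/4) = 9/2 ≈ 4.5000)
g = 169/4 (g = (2 + 9/2)**2 = (13/2)**2 = 169/4 ≈ 42.250)
53/g - 314/(-135) = 53/(169/4) - 314/(-135) = 53*(4/169) - 314*(-1/135) = 212/169 + 314/135 = 81686/22815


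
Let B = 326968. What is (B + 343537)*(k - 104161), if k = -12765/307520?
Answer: -4295470058941985/61504 ≈ -6.9841e+10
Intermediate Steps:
k = -2553/61504 (k = -12765*1/307520 = -2553/61504 ≈ -0.041510)
(B + 343537)*(k - 104161) = (326968 + 343537)*(-2553/61504 - 104161) = 670505*(-6406320697/61504) = -4295470058941985/61504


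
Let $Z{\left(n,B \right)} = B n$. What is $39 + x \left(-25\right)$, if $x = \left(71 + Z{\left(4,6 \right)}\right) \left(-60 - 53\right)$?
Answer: $268414$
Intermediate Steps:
$x = -10735$ ($x = \left(71 + 6 \cdot 4\right) \left(-60 - 53\right) = \left(71 + 24\right) \left(-113\right) = 95 \left(-113\right) = -10735$)
$39 + x \left(-25\right) = 39 - -268375 = 39 + 268375 = 268414$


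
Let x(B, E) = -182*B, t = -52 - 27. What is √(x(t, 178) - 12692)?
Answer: √1686 ≈ 41.061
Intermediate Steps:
t = -79
√(x(t, 178) - 12692) = √(-182*(-79) - 12692) = √(14378 - 12692) = √1686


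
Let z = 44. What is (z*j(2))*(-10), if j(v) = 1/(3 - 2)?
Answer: -440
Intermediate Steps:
j(v) = 1 (j(v) = 1/1 = 1)
(z*j(2))*(-10) = (44*1)*(-10) = 44*(-10) = -440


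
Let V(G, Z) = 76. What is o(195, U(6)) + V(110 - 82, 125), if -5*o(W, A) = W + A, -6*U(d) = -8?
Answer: 551/15 ≈ 36.733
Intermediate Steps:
U(d) = 4/3 (U(d) = -⅙*(-8) = 4/3)
o(W, A) = -A/5 - W/5 (o(W, A) = -(W + A)/5 = -(A + W)/5 = -A/5 - W/5)
o(195, U(6)) + V(110 - 82, 125) = (-⅕*4/3 - ⅕*195) + 76 = (-4/15 - 39) + 76 = -589/15 + 76 = 551/15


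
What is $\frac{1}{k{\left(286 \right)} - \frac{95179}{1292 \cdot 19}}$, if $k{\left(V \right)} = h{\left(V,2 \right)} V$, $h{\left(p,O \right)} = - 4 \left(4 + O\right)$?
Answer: $- \frac{24548}{168592651} \approx -0.00014561$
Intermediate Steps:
$h{\left(p,O \right)} = -16 - 4 O$
$k{\left(V \right)} = - 24 V$ ($k{\left(V \right)} = \left(-16 - 8\right) V = - 24 V$)
$\frac{1}{k{\left(286 \right)} - \frac{95179}{1292 \cdot 19}} = \frac{1}{\left(-24\right) 286 - \frac{95179}{1292 \cdot 19}} = \frac{1}{-6864 - \frac{95179}{24548}} = \frac{1}{- \frac{168592651}{24548}} = - \frac{24548}{168592651}$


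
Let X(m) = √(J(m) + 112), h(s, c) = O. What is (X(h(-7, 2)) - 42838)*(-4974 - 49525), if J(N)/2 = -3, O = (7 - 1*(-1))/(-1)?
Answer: 2334628162 - 54499*√106 ≈ 2.3341e+9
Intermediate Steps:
O = -8 (O = (7 + 1)*(-1) = 8*(-1) = -8)
J(N) = -6 (J(N) = 2*(-3) = -6)
h(s, c) = -8
X(m) = √106 (X(m) = √(-6 + 112) = √106)
(X(h(-7, 2)) - 42838)*(-4974 - 49525) = (√106 - 42838)*(-4974 - 49525) = (-42838 + √106)*(-54499) = 2334628162 - 54499*√106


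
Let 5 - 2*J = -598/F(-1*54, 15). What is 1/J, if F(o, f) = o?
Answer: -27/82 ≈ -0.32927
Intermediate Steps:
J = -82/27 (J = 5/2 - (-299)/((-1*54)) = 5/2 - (-299)/(-54) = 5/2 - (-299)*(-1)/54 = 5/2 - 1/2*299/27 = 5/2 - 299/54 = -82/27 ≈ -3.0370)
1/J = 1/(-82/27) = -27/82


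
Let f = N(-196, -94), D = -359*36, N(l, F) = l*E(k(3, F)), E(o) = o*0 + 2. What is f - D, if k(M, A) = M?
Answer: 12532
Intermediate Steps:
E(o) = 2 (E(o) = 0 + 2 = 2)
N(l, F) = 2*l (N(l, F) = l*2 = 2*l)
D = -12924
f = -392 (f = 2*(-196) = -392)
f - D = -392 - 1*(-12924) = -392 + 12924 = 12532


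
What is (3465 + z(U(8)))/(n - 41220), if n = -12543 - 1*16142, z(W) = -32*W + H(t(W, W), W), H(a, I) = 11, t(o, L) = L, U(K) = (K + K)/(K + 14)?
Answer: -7596/153791 ≈ -0.049392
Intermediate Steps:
U(K) = 2*K/(14 + K) (U(K) = (2*K)/(14 + K) = 2*K/(14 + K))
z(W) = 11 - 32*W (z(W) = -32*W + 11 = 11 - 32*W)
n = -28685 (n = -12543 - 16142 = -28685)
(3465 + z(U(8)))/(n - 41220) = (3465 + (11 - 64*8/(14 + 8)))/(-28685 - 41220) = (3465 + (11 - 64*8/22))/(-69905) = (3465 + (11 - 64*8/22))*(-1/69905) = (3465 + (11 - 32*8/11))*(-1/69905) = (3465 + (11 - 256/11))*(-1/69905) = (3465 - 135/11)*(-1/69905) = (37980/11)*(-1/69905) = -7596/153791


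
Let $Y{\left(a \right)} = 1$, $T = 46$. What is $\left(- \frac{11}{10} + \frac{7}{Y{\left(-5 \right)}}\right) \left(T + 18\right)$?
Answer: $\frac{1888}{5} \approx 377.6$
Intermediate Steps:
$\left(- \frac{11}{10} + \frac{7}{Y{\left(-5 \right)}}\right) \left(T + 18\right) = \left(- \frac{11}{10} + \frac{7}{1}\right) \left(46 + 18\right) = \left(\left(-11\right) \frac{1}{10} + 7 \cdot 1\right) 64 = \left(- \frac{11}{10} + 7\right) 64 = \frac{59}{10} \cdot 64 = \frac{1888}{5}$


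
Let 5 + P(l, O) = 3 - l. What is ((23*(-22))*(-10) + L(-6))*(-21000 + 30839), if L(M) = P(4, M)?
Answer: 49726306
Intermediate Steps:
P(l, O) = -2 - l (P(l, O) = -5 + (3 - l) = -2 - l)
L(M) = -6 (L(M) = -2 - 1*4 = -2 - 4 = -6)
((23*(-22))*(-10) + L(-6))*(-21000 + 30839) = ((23*(-22))*(-10) - 6)*(-21000 + 30839) = (-506*(-10) - 6)*9839 = (5060 - 6)*9839 = 5054*9839 = 49726306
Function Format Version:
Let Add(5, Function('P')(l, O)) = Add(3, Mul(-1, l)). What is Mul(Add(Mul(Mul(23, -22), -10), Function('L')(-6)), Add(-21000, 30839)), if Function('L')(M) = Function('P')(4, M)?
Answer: 49726306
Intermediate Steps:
Function('P')(l, O) = Add(-2, Mul(-1, l)) (Function('P')(l, O) = Add(-5, Add(3, Mul(-1, l))) = Add(-2, Mul(-1, l)))
Function('L')(M) = -6 (Function('L')(M) = Add(-2, Mul(-1, 4)) = Add(-2, -4) = -6)
Mul(Add(Mul(Mul(23, -22), -10), Function('L')(-6)), Add(-21000, 30839)) = Mul(Add(Mul(Mul(23, -22), -10), -6), Add(-21000, 30839)) = Mul(Add(Mul(-506, -10), -6), 9839) = Mul(Add(5060, -6), 9839) = Mul(5054, 9839) = 49726306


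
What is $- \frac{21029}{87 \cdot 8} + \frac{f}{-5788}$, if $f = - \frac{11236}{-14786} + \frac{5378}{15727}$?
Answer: $- \frac{3537989025847853}{117096621184632} \approx -30.214$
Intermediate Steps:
$f = \frac{128113840}{116269711}$ ($f = \left(-11236\right) \left(- \frac{1}{14786}\right) + 5378 \cdot \frac{1}{15727} = \frac{5618}{7393} + \frac{5378}{15727} = \frac{128113840}{116269711} \approx 1.1019$)
$- \frac{21029}{87 \cdot 8} + \frac{f}{-5788} = - \frac{21029}{87 \cdot 8} + \frac{128113840}{116269711 \left(-5788\right)} = - \frac{21029}{696} + \frac{128113840}{116269711} \left(- \frac{1}{5788}\right) = \left(-21029\right) \frac{1}{696} - \frac{32028460}{168242271817} = - \frac{21029}{696} - \frac{32028460}{168242271817} = - \frac{3537989025847853}{117096621184632}$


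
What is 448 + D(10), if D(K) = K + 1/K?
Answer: 4581/10 ≈ 458.10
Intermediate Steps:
448 + D(10) = 448 + (10 + 1/10) = 448 + 101/10 = 4581/10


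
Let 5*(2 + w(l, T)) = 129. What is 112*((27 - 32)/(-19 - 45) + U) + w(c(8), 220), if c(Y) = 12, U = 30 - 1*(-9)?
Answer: 88011/20 ≈ 4400.5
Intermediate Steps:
U = 39 (U = 30 + 9 = 39)
w(l, T) = 119/5 (w(l, T) = -2 + (⅕)*129 = -2 + 129/5 = 119/5)
112*((27 - 32)/(-19 - 45) + U) + w(c(8), 220) = 112*((27 - 32)/(-19 - 45) + 39) + 119/5 = 112*(-5/(-64) + 39) + 119/5 = 112*(-5*(-1/64) + 39) + 119/5 = 112*(5/64 + 39) + 119/5 = 112*(2501/64) + 119/5 = 17507/4 + 119/5 = 88011/20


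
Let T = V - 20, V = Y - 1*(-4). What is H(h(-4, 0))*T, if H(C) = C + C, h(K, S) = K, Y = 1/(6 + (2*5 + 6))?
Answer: 1404/11 ≈ 127.64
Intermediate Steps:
Y = 1/22 (Y = 1/(6 + (10 + 6)) = 1/(6 + 16) = 1/22 ≈ 0.045455)
V = 89/22 (V = 1/22 - 1*(-4) = 1/22 + 4 = 89/22 ≈ 4.0455)
H(C) = 2*C
T = -351/22 (T = 89/22 - 20 = -351/22 ≈ -15.955)
H(h(-4, 0))*T = (2*(-4))*(-351/22) = -8*(-351/22) = 1404/11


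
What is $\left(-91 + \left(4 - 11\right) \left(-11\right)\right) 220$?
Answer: $-3080$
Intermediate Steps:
$\left(-91 + \left(4 - 11\right) \left(-11\right)\right) 220 = \left(-91 - -77\right) 220 = \left(-91 + 77\right) 220 = \left(-14\right) 220 = -3080$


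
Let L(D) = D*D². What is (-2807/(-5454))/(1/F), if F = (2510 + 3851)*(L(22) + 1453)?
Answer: 216067312027/5454 ≈ 3.9616e+7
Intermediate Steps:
L(D) = D³
F = 76974461 (F = (2510 + 3851)*(22³ + 1453) = 6361*(10648 + 1453) = 6361*12101 = 76974461)
(-2807/(-5454))/(1/F) = (-2807/(-5454))/(1/76974461) = (-2807*(-1/5454))/(1/76974461) = (2807/5454)*76974461 = 216067312027/5454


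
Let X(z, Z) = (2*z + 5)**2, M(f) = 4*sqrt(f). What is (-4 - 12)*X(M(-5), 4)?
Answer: 4720 - 1280*I*sqrt(5) ≈ 4720.0 - 2862.2*I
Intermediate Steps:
X(z, Z) = (5 + 2*z)**2
(-4 - 12)*X(M(-5), 4) = (-4 - 12)*(5 + 2*(4*sqrt(-5)))**2 = -16*(5 + 2*(4*(I*sqrt(5))))**2 = -16*(5 + 2*(4*I*sqrt(5)))**2 = -16*(5 + 8*I*sqrt(5))**2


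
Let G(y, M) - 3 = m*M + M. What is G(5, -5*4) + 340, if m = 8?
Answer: 163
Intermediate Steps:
G(y, M) = 3 + 9*M (G(y, M) = 3 + (8*M + M) = 3 + 9*M)
G(5, -5*4) + 340 = (3 + 9*(-5*4)) + 340 = (3 + 9*(-20)) + 340 = (3 - 180) + 340 = -177 + 340 = 163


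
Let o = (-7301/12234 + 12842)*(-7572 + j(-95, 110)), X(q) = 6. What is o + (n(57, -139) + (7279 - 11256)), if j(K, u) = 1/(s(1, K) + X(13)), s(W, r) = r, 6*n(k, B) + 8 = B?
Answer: -52938312339041/544413 ≈ -9.7239e+7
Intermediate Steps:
n(k, B) = -4/3 + B/6
j(K, u) = 1/(6 + K) (j(K, u) = 1/(K + 6) = 1/(6 + K))
o = -105872267740843/1088826 (o = (-7301/12234 + 12842)*(-7572 + 1/(6 - 95)) = (-7301*1/12234 + 12842)*(-7572 + 1/(-89)) = (-7301/12234 + 12842)*(-7572 - 1/89) = (157101727/12234)*(-673909/89) = -105872267740843/1088826 ≈ -9.7235e+7)
o + (n(57, -139) + (7279 - 11256)) = -105872267740843/1088826 + ((-4/3 + (1/6)*(-139)) + (7279 - 11256)) = -105872267740843/1088826 + ((-4/3 - 139/6) - 3977) = -105872267740843/1088826 + (-49/2 - 3977) = -105872267740843/1088826 - 8003/2 = -52938312339041/544413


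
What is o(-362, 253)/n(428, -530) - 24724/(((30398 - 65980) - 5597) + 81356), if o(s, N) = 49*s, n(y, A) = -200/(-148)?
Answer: -13184821181/1004425 ≈ -13127.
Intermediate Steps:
n(y, A) = 50/37 (n(y, A) = -200*(-1/148) = 50/37)
o(-362, 253)/n(428, -530) - 24724/(((30398 - 65980) - 5597) + 81356) = (49*(-362))/(50/37) - 24724/(((30398 - 65980) - 5597) + 81356) = -17738*37/50 - 24724/((-35582 - 5597) + 81356) = -328153/25 - 24724/(-41179 + 81356) = -328153/25 - 24724/40177 = -13184821181/1004425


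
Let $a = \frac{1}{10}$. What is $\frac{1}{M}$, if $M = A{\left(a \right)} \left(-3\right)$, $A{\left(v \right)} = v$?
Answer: $- \frac{10}{3} \approx -3.3333$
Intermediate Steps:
$a = \frac{1}{10} \approx 0.1$
$M = - \frac{3}{10}$ ($M = \frac{1}{10} \left(-3\right) = - \frac{3}{10} \approx -0.3$)
$\frac{1}{M} = \frac{1}{- \frac{3}{10}} = - \frac{10}{3}$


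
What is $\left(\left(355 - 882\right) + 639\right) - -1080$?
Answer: $1192$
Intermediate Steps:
$\left(\left(355 - 882\right) + 639\right) - -1080 = \left(-527 + 639\right) + 1080 = 112 + 1080 = 1192$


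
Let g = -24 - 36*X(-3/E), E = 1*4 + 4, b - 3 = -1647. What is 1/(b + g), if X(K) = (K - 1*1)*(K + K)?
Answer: -8/13641 ≈ -0.00058647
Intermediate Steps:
b = -1644 (b = 3 - 1647 = -1644)
E = 8 (E = 4 + 4 = 8)
X(K) = 2*K*(-1 + K) (X(K) = (K - 1)*(2*K) = (-1 + K)*(2*K) = 2*K*(-1 + K))
g = -489/8 (g = -24 - 72*(-3/8)*(-1 - 3/8) = -24 - 72*(-3*1/8)*(-1 - 3*1/8) = -24 - 72*(-3)*(-1 - 3/8)/8 = -24 - 72*(-3)*(-11)/(8*8) = -24 - 36*33/32 = -24 - 297/8 = -489/8 ≈ -61.125)
1/(b + g) = 1/(-1644 - 489/8) = 1/(-13641/8) = -8/13641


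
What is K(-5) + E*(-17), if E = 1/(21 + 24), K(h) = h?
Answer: -242/45 ≈ -5.3778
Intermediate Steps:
E = 1/45 ≈ 0.022222
K(-5) + E*(-17) = -5 + (1/45)*(-17) = -5 - 17/45 = -242/45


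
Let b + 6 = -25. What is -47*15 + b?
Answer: -736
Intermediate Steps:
b = -31 (b = -6 - 25 = -31)
-47*15 + b = -47*15 - 31 = -705 - 31 = -736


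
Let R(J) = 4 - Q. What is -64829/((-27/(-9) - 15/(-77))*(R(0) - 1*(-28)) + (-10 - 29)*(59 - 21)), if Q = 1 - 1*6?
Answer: 4991833/105012 ≈ 47.536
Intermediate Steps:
Q = -5 (Q = 1 - 6 = -5)
R(J) = 9 (R(J) = 4 - 1*(-5) = 4 + 5 = 9)
-64829/((-27/(-9) - 15/(-77))*(R(0) - 1*(-28)) + (-10 - 29)*(59 - 21)) = -64829/((-27/(-9) - 15/(-77))*(9 - 1*(-28)) + (-10 - 29)*(59 - 21)) = -64829/((-27*(-⅑) - 15*(-1/77))*(9 + 28) - 39*38) = -64829/((3 + 15/77)*37 - 1482) = -64829/((246/77)*37 - 1482) = -64829/(9102/77 - 1482) = -64829/(-105012/77) = -64829*(-77/105012) = 4991833/105012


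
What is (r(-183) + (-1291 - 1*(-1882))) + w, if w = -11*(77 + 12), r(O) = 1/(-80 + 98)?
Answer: -6983/18 ≈ -387.94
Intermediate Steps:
r(O) = 1/18
w = -979 (w = -11*89 = -979)
(r(-183) + (-1291 - 1*(-1882))) + w = (1/18 + (-1291 - 1*(-1882))) - 979 = (1/18 + (-1291 + 1882)) - 979 = (1/18 + 591) - 979 = 10639/18 - 979 = -6983/18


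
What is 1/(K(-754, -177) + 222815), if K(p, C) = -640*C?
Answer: 1/336095 ≈ 2.9754e-6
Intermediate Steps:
1/(K(-754, -177) + 222815) = 1/(-640*(-177) + 222815) = 1/(113280 + 222815) = 1/336095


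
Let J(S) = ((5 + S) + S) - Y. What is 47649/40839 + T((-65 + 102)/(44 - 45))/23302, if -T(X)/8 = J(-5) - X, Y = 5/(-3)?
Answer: 549658847/475815189 ≈ 1.1552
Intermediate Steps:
Y = -5/3 (Y = 5*(-1/3) = -5/3 ≈ -1.6667)
J(S) = 20/3 + 2*S (J(S) = ((5 + S) + S) - 1*(-5/3) = (5 + 2*S) + 5/3 = 20/3 + 2*S)
T(X) = 80/3 + 8*X (T(X) = -8*((20/3 + 2*(-5)) - X) = -8*((20/3 - 10) - X) = -8*(-10/3 - X) = 80/3 + 8*X)
47649/40839 + T((-65 + 102)/(44 - 45))/23302 = 47649/40839 + (80/3 + 8*((-65 + 102)/(44 - 45)))/23302 = 47649*(1/40839) + (80/3 + 8*(37/(-1)))*(1/23302) = 15883/13613 + (80/3 + 8*(37*(-1)))*(1/23302) = 15883/13613 + (80/3 + 8*(-37))*(1/23302) = 15883/13613 + (80/3 - 296)*(1/23302) = 15883/13613 - 808/3*1/23302 = 15883/13613 - 404/34953 = 549658847/475815189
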